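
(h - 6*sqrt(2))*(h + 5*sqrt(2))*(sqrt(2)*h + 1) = sqrt(2)*h^3 - h^2 - 61*sqrt(2)*h - 60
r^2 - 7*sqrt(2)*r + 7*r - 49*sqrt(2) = (r + 7)*(r - 7*sqrt(2))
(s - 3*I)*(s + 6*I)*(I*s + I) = I*s^3 - 3*s^2 + I*s^2 - 3*s + 18*I*s + 18*I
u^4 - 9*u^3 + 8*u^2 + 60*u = u*(u - 6)*(u - 5)*(u + 2)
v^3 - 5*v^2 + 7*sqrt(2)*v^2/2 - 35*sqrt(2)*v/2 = v*(v - 5)*(v + 7*sqrt(2)/2)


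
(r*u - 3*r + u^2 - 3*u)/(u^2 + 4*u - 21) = (r + u)/(u + 7)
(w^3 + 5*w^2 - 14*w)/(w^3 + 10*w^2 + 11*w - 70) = w/(w + 5)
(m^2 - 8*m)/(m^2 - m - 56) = m/(m + 7)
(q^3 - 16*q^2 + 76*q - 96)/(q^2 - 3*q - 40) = (q^2 - 8*q + 12)/(q + 5)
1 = 1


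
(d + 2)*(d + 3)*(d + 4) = d^3 + 9*d^2 + 26*d + 24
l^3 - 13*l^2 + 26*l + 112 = (l - 8)*(l - 7)*(l + 2)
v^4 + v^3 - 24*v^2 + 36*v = v*(v - 3)*(v - 2)*(v + 6)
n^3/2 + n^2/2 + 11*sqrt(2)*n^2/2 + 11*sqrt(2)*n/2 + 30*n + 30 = (n/2 + 1/2)*(n + 5*sqrt(2))*(n + 6*sqrt(2))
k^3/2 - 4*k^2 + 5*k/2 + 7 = (k/2 + 1/2)*(k - 7)*(k - 2)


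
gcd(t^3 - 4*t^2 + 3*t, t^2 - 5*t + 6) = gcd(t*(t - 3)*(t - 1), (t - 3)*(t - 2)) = t - 3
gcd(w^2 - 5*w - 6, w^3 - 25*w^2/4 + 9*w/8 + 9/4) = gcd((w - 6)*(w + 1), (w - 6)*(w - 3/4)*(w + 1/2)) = w - 6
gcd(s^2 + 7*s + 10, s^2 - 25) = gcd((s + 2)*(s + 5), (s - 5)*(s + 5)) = s + 5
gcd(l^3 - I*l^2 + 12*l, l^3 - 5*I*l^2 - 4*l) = l^2 - 4*I*l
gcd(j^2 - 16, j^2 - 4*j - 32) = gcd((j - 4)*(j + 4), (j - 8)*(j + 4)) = j + 4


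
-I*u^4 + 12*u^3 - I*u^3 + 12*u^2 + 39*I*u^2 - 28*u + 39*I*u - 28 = (u + I)*(u + 4*I)*(u + 7*I)*(-I*u - I)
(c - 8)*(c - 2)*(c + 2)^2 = c^4 - 6*c^3 - 20*c^2 + 24*c + 64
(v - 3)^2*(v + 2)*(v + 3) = v^4 - v^3 - 15*v^2 + 9*v + 54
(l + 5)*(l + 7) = l^2 + 12*l + 35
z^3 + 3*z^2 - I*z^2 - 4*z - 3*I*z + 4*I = (z - 1)*(z + 4)*(z - I)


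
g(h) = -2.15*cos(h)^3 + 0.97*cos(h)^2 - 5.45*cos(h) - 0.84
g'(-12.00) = 4.51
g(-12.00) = -6.04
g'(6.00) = -2.66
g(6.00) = -7.08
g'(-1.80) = -6.06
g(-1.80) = 0.47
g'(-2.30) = -7.16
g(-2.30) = 3.86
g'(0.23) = 2.21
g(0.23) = -7.21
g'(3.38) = -3.17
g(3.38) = 7.34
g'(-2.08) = -6.92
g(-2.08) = 2.30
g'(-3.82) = 6.82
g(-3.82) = 5.01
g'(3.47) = -4.21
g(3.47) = 7.01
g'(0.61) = 4.69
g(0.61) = -5.84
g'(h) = 6.45*sin(h)*cos(h)^2 - 1.94*sin(h)*cos(h) + 5.45*sin(h)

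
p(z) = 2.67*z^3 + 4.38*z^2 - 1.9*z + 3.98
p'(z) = 8.01*z^2 + 8.76*z - 1.9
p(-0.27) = 4.76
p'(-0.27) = -3.68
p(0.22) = 3.80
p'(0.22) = 0.41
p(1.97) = 37.65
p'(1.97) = 46.44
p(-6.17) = -444.70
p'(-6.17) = 248.98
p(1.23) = 13.24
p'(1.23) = 20.99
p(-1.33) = 7.97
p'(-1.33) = 0.62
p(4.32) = 292.77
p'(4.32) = 185.43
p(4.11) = 255.53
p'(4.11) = 169.41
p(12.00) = 5225.66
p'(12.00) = 1256.66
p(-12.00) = -3956.26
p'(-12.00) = 1046.42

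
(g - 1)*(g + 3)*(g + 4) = g^3 + 6*g^2 + 5*g - 12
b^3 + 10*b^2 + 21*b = b*(b + 3)*(b + 7)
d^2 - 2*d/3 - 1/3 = (d - 1)*(d + 1/3)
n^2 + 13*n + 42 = (n + 6)*(n + 7)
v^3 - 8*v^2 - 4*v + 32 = (v - 8)*(v - 2)*(v + 2)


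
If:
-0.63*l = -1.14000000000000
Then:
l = 1.81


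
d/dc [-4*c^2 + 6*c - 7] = 6 - 8*c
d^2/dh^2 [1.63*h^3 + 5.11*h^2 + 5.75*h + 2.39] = 9.78*h + 10.22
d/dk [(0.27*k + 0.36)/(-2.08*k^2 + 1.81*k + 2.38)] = (0.5616*k^2 + 1.4976*k - 0.0089999999999999)/(4.3264*k^4 - 7.5296*k^3 - 6.6247*k^2 + 8.6156*k + 5.6644)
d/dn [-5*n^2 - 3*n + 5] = -10*n - 3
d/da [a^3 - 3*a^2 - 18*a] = 3*a^2 - 6*a - 18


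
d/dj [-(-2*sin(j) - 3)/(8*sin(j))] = -3*cos(j)/(8*sin(j)^2)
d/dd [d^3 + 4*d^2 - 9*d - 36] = 3*d^2 + 8*d - 9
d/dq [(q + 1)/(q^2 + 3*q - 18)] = (q^2 + 3*q - (q + 1)*(2*q + 3) - 18)/(q^2 + 3*q - 18)^2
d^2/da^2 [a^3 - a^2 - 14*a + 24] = 6*a - 2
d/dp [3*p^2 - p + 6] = 6*p - 1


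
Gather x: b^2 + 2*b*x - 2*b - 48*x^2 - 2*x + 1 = b^2 - 2*b - 48*x^2 + x*(2*b - 2) + 1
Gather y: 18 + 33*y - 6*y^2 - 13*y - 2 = -6*y^2 + 20*y + 16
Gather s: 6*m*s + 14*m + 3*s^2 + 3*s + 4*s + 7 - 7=14*m + 3*s^2 + s*(6*m + 7)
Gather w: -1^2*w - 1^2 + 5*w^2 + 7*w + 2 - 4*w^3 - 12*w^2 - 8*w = -4*w^3 - 7*w^2 - 2*w + 1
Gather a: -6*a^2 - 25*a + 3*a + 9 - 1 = -6*a^2 - 22*a + 8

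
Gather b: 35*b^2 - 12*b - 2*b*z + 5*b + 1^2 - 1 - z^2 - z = 35*b^2 + b*(-2*z - 7) - z^2 - z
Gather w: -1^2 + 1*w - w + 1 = 0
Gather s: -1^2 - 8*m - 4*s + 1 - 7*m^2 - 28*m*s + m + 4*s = -7*m^2 - 28*m*s - 7*m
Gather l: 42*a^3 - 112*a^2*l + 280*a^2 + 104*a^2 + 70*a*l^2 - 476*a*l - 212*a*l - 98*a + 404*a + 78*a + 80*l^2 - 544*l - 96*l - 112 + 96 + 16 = 42*a^3 + 384*a^2 + 384*a + l^2*(70*a + 80) + l*(-112*a^2 - 688*a - 640)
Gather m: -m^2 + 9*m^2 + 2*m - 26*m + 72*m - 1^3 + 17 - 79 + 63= 8*m^2 + 48*m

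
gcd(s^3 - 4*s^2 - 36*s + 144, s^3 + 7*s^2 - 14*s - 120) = s^2 + 2*s - 24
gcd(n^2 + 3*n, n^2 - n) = n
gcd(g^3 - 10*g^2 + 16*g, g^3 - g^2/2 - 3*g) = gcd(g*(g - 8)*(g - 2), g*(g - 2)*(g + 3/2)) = g^2 - 2*g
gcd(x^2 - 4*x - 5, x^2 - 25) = x - 5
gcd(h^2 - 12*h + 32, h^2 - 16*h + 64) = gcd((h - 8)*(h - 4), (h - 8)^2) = h - 8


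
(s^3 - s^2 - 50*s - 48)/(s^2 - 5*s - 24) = (s^2 + 7*s + 6)/(s + 3)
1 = 1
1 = 1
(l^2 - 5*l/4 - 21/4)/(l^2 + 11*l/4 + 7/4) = (l - 3)/(l + 1)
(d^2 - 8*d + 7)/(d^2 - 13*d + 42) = (d - 1)/(d - 6)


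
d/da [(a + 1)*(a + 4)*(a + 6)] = 3*a^2 + 22*a + 34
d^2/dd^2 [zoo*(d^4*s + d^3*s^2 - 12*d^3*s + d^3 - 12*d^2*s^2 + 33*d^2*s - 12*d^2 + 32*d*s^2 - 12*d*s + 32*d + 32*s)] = zoo*(d^2*s + d*s^2 + d*s + d + s^2 + s + 1)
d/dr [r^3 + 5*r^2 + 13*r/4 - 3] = 3*r^2 + 10*r + 13/4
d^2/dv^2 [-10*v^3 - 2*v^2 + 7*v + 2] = -60*v - 4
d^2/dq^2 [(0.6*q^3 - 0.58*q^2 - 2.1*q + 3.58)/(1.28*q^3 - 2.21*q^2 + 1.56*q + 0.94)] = (1.494016*q^6 - 27.83232*q^5 + 104.314368*q^4 - 162.976356*q^3 + 176.17206*q^2 - 122.893464*q + 37.432664)/(2.097152*q^9 - 10.862592*q^8 + 26.422656*q^7 - 32.651141*q^6 + 16.24818*q^5 + 8.900346*q^4 - 12.255024*q^3 + 1.004484*q^2 + 4.135248*q + 0.830584)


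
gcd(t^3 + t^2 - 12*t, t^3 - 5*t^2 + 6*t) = t^2 - 3*t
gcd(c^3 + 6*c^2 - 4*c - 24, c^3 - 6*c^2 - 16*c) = c + 2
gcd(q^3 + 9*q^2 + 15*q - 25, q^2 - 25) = q + 5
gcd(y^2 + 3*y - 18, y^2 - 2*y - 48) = y + 6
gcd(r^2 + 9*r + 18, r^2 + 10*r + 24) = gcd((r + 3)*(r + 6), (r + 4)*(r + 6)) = r + 6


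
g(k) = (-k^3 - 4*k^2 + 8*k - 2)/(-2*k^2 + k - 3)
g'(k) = (4*k - 1)*(-k^3 - 4*k^2 + 8*k - 2)/(-2*k^2 + k - 3)^2 + (-3*k^2 - 8*k + 8)/(-2*k^2 + k - 3)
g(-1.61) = 2.15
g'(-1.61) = 0.30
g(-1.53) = 2.17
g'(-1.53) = 0.25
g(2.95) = 2.23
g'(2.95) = 1.01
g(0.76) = -0.39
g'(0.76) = 0.18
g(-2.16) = 1.92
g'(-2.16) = 0.50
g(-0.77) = 2.03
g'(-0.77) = -0.82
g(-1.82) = 2.08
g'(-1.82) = 0.40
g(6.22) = 4.69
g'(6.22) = 0.62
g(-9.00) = -1.90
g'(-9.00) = 0.53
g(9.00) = 6.30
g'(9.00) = 0.55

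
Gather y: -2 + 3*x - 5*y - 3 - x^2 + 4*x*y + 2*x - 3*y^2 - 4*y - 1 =-x^2 + 5*x - 3*y^2 + y*(4*x - 9) - 6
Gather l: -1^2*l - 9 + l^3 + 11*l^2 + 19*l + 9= l^3 + 11*l^2 + 18*l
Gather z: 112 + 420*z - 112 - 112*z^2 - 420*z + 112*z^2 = 0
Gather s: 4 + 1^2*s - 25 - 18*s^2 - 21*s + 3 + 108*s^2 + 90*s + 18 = 90*s^2 + 70*s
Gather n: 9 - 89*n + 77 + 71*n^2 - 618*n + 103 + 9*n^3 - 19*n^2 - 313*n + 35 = 9*n^3 + 52*n^2 - 1020*n + 224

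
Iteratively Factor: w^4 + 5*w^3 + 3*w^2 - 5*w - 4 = (w - 1)*(w^3 + 6*w^2 + 9*w + 4) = (w - 1)*(w + 1)*(w^2 + 5*w + 4) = (w - 1)*(w + 1)*(w + 4)*(w + 1)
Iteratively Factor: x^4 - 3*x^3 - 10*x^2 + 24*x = (x - 2)*(x^3 - x^2 - 12*x) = x*(x - 2)*(x^2 - x - 12) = x*(x - 4)*(x - 2)*(x + 3)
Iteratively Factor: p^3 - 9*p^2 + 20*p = (p - 4)*(p^2 - 5*p) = p*(p - 4)*(p - 5)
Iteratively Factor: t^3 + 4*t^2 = (t)*(t^2 + 4*t) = t*(t + 4)*(t)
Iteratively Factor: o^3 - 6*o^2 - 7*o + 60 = (o + 3)*(o^2 - 9*o + 20) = (o - 4)*(o + 3)*(o - 5)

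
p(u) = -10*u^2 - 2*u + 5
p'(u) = -20*u - 2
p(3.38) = -116.00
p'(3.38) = -69.60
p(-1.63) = -18.31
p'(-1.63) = 30.60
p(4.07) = -168.79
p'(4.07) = -83.40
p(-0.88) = -0.98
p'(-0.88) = 15.60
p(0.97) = -6.35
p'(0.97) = -21.40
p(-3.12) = -86.10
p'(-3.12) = 60.40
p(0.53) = 1.13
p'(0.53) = -12.60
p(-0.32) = 4.62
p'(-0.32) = 4.40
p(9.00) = -823.00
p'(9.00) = -182.00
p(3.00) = -91.00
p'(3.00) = -62.00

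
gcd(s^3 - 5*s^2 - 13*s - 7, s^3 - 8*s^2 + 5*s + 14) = s^2 - 6*s - 7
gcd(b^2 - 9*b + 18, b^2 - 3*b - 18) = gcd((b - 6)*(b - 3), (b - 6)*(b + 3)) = b - 6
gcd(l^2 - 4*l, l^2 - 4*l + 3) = 1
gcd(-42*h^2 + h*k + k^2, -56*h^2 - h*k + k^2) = 7*h + k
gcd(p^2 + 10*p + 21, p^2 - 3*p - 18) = p + 3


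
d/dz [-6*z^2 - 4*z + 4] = -12*z - 4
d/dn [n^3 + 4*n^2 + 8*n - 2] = 3*n^2 + 8*n + 8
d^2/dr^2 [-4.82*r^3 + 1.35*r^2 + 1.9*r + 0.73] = 2.7 - 28.92*r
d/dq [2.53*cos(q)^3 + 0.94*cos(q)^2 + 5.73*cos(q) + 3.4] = (7.59*sin(q)^2 - 1.88*cos(q) - 13.32)*sin(q)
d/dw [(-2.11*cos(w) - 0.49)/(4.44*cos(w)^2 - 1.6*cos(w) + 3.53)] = (-9.3684*cos(w)^2 - 4.3512*cos(w) + 8.2323)*sin(w)/(19.7136*cos(w)^4 - 14.208*cos(w)^3 + 33.9064*cos(w)^2 - 11.296*cos(w) + 12.4609)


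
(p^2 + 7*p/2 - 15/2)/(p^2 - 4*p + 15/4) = 2*(p + 5)/(2*p - 5)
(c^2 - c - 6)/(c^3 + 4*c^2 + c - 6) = (c - 3)/(c^2 + 2*c - 3)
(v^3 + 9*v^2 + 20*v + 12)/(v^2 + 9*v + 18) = (v^2 + 3*v + 2)/(v + 3)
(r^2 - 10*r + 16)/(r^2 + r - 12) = (r^2 - 10*r + 16)/(r^2 + r - 12)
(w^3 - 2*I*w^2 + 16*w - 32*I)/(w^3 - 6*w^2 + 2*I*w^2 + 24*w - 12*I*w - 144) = (w^2 + 2*I*w + 8)/(w^2 + 6*w*(-1 + I) - 36*I)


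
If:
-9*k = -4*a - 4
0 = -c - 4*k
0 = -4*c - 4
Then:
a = -7/16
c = -1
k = 1/4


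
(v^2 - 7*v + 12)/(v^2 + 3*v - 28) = (v - 3)/(v + 7)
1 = 1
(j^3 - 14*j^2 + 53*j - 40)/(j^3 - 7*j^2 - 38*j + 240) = (j - 1)/(j + 6)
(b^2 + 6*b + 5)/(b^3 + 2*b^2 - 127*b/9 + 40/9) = 9*(b + 1)/(9*b^2 - 27*b + 8)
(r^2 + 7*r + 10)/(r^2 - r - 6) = (r + 5)/(r - 3)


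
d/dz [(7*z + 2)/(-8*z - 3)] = -5/(8*z + 3)^2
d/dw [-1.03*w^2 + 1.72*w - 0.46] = 1.72 - 2.06*w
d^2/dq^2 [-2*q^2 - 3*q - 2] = -4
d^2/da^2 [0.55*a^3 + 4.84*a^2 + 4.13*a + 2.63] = 3.3*a + 9.68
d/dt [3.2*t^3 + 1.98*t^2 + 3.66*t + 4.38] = 9.6*t^2 + 3.96*t + 3.66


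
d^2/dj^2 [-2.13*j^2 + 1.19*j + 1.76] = -4.26000000000000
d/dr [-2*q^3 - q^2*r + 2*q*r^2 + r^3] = -q^2 + 4*q*r + 3*r^2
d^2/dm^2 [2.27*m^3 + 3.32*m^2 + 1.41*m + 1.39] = 13.62*m + 6.64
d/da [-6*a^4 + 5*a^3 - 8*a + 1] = -24*a^3 + 15*a^2 - 8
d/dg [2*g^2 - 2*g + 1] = 4*g - 2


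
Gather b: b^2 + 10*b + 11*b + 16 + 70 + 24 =b^2 + 21*b + 110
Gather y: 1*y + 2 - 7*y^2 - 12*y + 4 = -7*y^2 - 11*y + 6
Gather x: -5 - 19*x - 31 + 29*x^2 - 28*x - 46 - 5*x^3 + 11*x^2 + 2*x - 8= -5*x^3 + 40*x^2 - 45*x - 90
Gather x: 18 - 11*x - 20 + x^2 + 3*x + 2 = x^2 - 8*x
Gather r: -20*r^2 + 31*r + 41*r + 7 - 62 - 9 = -20*r^2 + 72*r - 64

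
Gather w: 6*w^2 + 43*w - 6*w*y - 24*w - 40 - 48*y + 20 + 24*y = 6*w^2 + w*(19 - 6*y) - 24*y - 20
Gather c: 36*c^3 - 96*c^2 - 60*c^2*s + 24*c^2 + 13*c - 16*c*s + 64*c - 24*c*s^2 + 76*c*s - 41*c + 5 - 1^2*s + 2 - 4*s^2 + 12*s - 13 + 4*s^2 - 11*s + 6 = 36*c^3 + c^2*(-60*s - 72) + c*(-24*s^2 + 60*s + 36)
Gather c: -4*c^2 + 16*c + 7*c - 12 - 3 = -4*c^2 + 23*c - 15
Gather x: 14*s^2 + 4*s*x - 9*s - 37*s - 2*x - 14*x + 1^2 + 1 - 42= 14*s^2 - 46*s + x*(4*s - 16) - 40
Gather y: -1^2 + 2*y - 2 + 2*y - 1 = 4*y - 4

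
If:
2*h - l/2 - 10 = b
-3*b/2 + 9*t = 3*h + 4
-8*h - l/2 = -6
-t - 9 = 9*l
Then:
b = -5059/639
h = 1033/1278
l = -596/639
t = -43/71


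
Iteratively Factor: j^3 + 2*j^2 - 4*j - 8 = (j - 2)*(j^2 + 4*j + 4) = (j - 2)*(j + 2)*(j + 2)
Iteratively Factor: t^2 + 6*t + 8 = (t + 2)*(t + 4)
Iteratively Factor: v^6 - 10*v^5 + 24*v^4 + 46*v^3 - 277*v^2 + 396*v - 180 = (v - 1)*(v^5 - 9*v^4 + 15*v^3 + 61*v^2 - 216*v + 180) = (v - 1)*(v + 3)*(v^4 - 12*v^3 + 51*v^2 - 92*v + 60) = (v - 3)*(v - 1)*(v + 3)*(v^3 - 9*v^2 + 24*v - 20) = (v - 3)*(v - 2)*(v - 1)*(v + 3)*(v^2 - 7*v + 10) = (v - 5)*(v - 3)*(v - 2)*(v - 1)*(v + 3)*(v - 2)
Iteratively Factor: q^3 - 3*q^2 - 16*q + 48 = (q - 4)*(q^2 + q - 12) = (q - 4)*(q + 4)*(q - 3)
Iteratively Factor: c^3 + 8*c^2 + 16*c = (c)*(c^2 + 8*c + 16) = c*(c + 4)*(c + 4)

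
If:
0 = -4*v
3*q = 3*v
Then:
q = 0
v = 0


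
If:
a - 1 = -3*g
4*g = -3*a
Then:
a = -4/5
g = 3/5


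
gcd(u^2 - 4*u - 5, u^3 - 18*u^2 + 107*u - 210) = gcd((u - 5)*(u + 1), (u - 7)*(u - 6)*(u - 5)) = u - 5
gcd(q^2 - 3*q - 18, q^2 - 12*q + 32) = 1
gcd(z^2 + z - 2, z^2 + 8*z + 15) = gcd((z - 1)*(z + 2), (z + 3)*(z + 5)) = 1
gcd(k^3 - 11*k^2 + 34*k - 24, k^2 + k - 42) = k - 6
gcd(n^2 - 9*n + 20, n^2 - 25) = n - 5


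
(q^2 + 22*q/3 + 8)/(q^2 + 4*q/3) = (q + 6)/q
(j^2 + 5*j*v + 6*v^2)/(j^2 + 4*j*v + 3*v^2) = (j + 2*v)/(j + v)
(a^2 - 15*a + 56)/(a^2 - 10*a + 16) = (a - 7)/(a - 2)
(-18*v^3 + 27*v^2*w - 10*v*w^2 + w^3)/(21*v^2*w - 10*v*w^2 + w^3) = (-6*v^2 + 7*v*w - w^2)/(w*(7*v - w))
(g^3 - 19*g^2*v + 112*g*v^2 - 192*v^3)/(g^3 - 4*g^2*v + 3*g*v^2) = (-g^2 + 16*g*v - 64*v^2)/(g*(-g + v))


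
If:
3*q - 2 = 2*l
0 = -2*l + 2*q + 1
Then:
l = 7/2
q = 3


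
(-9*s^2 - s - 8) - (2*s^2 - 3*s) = -11*s^2 + 2*s - 8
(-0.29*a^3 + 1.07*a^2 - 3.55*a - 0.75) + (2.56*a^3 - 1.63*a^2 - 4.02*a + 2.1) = 2.27*a^3 - 0.56*a^2 - 7.57*a + 1.35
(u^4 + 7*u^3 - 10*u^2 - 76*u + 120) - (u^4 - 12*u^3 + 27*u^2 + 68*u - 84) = 19*u^3 - 37*u^2 - 144*u + 204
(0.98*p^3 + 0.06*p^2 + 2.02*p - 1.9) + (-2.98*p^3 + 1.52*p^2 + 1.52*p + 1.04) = -2.0*p^3 + 1.58*p^2 + 3.54*p - 0.86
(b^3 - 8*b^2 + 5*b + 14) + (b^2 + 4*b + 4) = b^3 - 7*b^2 + 9*b + 18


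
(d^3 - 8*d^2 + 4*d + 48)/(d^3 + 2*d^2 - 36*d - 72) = (d - 4)/(d + 6)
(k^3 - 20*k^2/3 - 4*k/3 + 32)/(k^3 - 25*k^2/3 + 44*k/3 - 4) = (3*k^2 - 2*k - 16)/(3*k^2 - 7*k + 2)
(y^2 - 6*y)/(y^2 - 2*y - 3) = y*(6 - y)/(-y^2 + 2*y + 3)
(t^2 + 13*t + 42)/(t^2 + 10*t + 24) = (t + 7)/(t + 4)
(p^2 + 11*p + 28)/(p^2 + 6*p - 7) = (p + 4)/(p - 1)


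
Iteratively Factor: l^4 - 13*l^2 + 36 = (l - 3)*(l^3 + 3*l^2 - 4*l - 12) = (l - 3)*(l - 2)*(l^2 + 5*l + 6) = (l - 3)*(l - 2)*(l + 2)*(l + 3)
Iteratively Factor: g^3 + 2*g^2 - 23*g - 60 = (g - 5)*(g^2 + 7*g + 12) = (g - 5)*(g + 4)*(g + 3)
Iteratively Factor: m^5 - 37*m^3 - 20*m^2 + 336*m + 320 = (m + 4)*(m^4 - 4*m^3 - 21*m^2 + 64*m + 80) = (m + 1)*(m + 4)*(m^3 - 5*m^2 - 16*m + 80) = (m - 5)*(m + 1)*(m + 4)*(m^2 - 16) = (m - 5)*(m + 1)*(m + 4)^2*(m - 4)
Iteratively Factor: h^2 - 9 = (h - 3)*(h + 3)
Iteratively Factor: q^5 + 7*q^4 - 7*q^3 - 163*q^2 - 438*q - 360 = (q + 3)*(q^4 + 4*q^3 - 19*q^2 - 106*q - 120) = (q + 3)^2*(q^3 + q^2 - 22*q - 40) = (q + 2)*(q + 3)^2*(q^2 - q - 20) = (q - 5)*(q + 2)*(q + 3)^2*(q + 4)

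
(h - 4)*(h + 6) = h^2 + 2*h - 24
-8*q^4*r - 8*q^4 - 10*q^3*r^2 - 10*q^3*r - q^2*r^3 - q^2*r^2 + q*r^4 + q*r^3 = (-4*q + r)*(q + r)*(2*q + r)*(q*r + q)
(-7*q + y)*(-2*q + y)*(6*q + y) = 84*q^3 - 40*q^2*y - 3*q*y^2 + y^3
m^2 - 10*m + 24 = (m - 6)*(m - 4)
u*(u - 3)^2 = u^3 - 6*u^2 + 9*u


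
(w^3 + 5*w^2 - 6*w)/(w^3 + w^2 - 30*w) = (w - 1)/(w - 5)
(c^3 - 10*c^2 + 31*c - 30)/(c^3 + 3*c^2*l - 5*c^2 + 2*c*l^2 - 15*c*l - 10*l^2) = (c^2 - 5*c + 6)/(c^2 + 3*c*l + 2*l^2)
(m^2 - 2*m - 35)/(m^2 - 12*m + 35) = (m + 5)/(m - 5)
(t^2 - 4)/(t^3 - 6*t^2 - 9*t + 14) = (t - 2)/(t^2 - 8*t + 7)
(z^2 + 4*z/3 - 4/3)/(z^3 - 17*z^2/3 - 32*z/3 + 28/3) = 1/(z - 7)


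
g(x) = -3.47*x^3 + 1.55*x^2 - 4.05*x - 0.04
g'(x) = -10.41*x^2 + 3.1*x - 4.05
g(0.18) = -0.74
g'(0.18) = -3.83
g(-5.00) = 492.71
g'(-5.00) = -279.80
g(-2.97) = 116.57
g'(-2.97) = -105.08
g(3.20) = -110.83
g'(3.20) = -100.73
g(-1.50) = 21.23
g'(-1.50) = -32.12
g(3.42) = -134.57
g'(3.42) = -115.21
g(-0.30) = 1.41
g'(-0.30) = -5.92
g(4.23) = -252.07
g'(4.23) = -177.20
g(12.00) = -5821.60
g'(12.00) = -1465.89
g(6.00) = -718.06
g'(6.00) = -360.21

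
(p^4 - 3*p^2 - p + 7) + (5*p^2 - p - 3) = p^4 + 2*p^2 - 2*p + 4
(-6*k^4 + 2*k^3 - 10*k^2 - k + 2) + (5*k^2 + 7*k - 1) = -6*k^4 + 2*k^3 - 5*k^2 + 6*k + 1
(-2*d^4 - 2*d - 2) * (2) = -4*d^4 - 4*d - 4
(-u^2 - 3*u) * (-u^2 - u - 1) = u^4 + 4*u^3 + 4*u^2 + 3*u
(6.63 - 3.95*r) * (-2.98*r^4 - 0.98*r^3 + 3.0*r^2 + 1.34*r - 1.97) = 11.771*r^5 - 15.8864*r^4 - 18.3474*r^3 + 14.597*r^2 + 16.6657*r - 13.0611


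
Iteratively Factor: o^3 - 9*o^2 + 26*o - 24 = (o - 2)*(o^2 - 7*o + 12) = (o - 3)*(o - 2)*(o - 4)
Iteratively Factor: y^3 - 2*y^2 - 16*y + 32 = (y - 4)*(y^2 + 2*y - 8) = (y - 4)*(y + 4)*(y - 2)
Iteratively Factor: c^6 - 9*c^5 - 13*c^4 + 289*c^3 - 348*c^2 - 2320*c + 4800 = (c - 3)*(c^5 - 6*c^4 - 31*c^3 + 196*c^2 + 240*c - 1600) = (c - 5)*(c - 3)*(c^4 - c^3 - 36*c^2 + 16*c + 320) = (c - 5)^2*(c - 3)*(c^3 + 4*c^2 - 16*c - 64) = (c - 5)^2*(c - 3)*(c + 4)*(c^2 - 16) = (c - 5)^2*(c - 4)*(c - 3)*(c + 4)*(c + 4)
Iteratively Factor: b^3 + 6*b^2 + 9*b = (b)*(b^2 + 6*b + 9) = b*(b + 3)*(b + 3)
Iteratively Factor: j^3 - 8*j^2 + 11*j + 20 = (j + 1)*(j^2 - 9*j + 20) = (j - 5)*(j + 1)*(j - 4)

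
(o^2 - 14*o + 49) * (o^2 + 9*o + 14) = o^4 - 5*o^3 - 63*o^2 + 245*o + 686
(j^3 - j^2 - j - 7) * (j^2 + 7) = j^5 - j^4 + 6*j^3 - 14*j^2 - 7*j - 49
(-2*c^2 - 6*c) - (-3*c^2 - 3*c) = c^2 - 3*c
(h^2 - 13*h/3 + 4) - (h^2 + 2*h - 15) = 19 - 19*h/3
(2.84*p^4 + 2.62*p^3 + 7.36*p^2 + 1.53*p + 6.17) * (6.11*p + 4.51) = 17.3524*p^5 + 28.8166*p^4 + 56.7858*p^3 + 42.5419*p^2 + 44.599*p + 27.8267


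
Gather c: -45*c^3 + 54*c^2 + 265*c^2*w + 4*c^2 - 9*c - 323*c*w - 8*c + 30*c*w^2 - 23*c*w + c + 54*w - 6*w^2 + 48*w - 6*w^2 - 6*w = -45*c^3 + c^2*(265*w + 58) + c*(30*w^2 - 346*w - 16) - 12*w^2 + 96*w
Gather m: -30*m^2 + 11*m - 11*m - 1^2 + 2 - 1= -30*m^2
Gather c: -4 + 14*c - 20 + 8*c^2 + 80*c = 8*c^2 + 94*c - 24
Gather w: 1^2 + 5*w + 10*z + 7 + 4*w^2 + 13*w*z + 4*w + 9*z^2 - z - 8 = 4*w^2 + w*(13*z + 9) + 9*z^2 + 9*z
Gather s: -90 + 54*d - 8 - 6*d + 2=48*d - 96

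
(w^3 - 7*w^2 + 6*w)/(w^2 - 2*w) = (w^2 - 7*w + 6)/(w - 2)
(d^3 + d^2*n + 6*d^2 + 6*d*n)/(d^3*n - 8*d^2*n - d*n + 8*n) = d*(d^2 + d*n + 6*d + 6*n)/(n*(d^3 - 8*d^2 - d + 8))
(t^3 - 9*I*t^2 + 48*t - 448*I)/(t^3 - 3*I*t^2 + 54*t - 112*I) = (t - 8*I)/(t - 2*I)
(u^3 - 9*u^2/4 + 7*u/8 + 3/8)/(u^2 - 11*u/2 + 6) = (4*u^2 - 3*u - 1)/(4*(u - 4))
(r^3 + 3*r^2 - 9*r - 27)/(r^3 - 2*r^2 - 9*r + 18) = (r + 3)/(r - 2)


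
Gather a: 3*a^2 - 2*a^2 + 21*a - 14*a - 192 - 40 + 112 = a^2 + 7*a - 120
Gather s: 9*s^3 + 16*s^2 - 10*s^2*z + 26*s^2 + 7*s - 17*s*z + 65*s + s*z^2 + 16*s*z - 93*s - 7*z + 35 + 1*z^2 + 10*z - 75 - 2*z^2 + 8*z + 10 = 9*s^3 + s^2*(42 - 10*z) + s*(z^2 - z - 21) - z^2 + 11*z - 30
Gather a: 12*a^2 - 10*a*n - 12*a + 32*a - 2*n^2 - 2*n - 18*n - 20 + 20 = 12*a^2 + a*(20 - 10*n) - 2*n^2 - 20*n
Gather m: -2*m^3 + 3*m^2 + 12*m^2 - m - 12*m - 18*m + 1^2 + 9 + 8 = -2*m^3 + 15*m^2 - 31*m + 18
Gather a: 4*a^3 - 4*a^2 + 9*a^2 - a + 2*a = 4*a^3 + 5*a^2 + a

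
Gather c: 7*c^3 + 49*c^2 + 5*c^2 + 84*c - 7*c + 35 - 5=7*c^3 + 54*c^2 + 77*c + 30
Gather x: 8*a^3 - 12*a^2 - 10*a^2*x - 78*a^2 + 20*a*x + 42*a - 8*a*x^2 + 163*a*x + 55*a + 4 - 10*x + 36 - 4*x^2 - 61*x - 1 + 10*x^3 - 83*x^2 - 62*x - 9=8*a^3 - 90*a^2 + 97*a + 10*x^3 + x^2*(-8*a - 87) + x*(-10*a^2 + 183*a - 133) + 30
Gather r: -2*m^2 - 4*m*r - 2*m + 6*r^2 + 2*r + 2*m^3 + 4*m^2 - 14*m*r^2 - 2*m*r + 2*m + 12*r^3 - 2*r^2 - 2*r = 2*m^3 + 2*m^2 - 6*m*r + 12*r^3 + r^2*(4 - 14*m)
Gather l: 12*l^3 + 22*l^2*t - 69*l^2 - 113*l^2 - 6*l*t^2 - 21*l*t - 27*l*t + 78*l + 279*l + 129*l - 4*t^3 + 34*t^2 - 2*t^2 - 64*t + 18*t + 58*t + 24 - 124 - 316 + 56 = 12*l^3 + l^2*(22*t - 182) + l*(-6*t^2 - 48*t + 486) - 4*t^3 + 32*t^2 + 12*t - 360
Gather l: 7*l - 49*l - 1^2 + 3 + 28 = 30 - 42*l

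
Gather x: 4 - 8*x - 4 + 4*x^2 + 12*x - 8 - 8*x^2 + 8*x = -4*x^2 + 12*x - 8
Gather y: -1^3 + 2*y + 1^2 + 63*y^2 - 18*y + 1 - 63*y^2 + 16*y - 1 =0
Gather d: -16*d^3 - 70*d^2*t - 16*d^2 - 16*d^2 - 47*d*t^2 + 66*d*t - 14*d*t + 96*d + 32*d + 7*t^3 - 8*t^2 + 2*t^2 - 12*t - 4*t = -16*d^3 + d^2*(-70*t - 32) + d*(-47*t^2 + 52*t + 128) + 7*t^3 - 6*t^2 - 16*t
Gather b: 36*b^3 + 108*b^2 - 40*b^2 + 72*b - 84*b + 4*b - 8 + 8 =36*b^3 + 68*b^2 - 8*b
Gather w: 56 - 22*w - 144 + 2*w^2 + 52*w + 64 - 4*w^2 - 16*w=-2*w^2 + 14*w - 24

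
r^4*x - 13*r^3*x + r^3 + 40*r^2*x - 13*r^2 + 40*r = r*(r - 8)*(r - 5)*(r*x + 1)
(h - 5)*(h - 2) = h^2 - 7*h + 10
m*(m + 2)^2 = m^3 + 4*m^2 + 4*m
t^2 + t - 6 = (t - 2)*(t + 3)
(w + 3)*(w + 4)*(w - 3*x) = w^3 - 3*w^2*x + 7*w^2 - 21*w*x + 12*w - 36*x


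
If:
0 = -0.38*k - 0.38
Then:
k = -1.00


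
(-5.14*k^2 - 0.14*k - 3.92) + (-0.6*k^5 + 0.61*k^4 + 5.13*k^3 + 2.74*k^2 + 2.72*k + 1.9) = -0.6*k^5 + 0.61*k^4 + 5.13*k^3 - 2.4*k^2 + 2.58*k - 2.02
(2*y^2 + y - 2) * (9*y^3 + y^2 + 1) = 18*y^5 + 11*y^4 - 17*y^3 + y - 2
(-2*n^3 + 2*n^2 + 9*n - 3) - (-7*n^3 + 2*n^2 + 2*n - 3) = 5*n^3 + 7*n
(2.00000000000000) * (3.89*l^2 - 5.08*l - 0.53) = 7.78*l^2 - 10.16*l - 1.06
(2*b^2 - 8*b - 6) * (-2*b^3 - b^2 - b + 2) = -4*b^5 + 14*b^4 + 18*b^3 + 18*b^2 - 10*b - 12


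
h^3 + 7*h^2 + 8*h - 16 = (h - 1)*(h + 4)^2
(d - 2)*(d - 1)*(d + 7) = d^3 + 4*d^2 - 19*d + 14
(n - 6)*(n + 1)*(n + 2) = n^3 - 3*n^2 - 16*n - 12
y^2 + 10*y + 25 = (y + 5)^2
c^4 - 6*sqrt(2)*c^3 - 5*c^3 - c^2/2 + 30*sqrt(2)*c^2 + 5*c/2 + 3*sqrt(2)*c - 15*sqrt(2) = (c - 5)*(c - 6*sqrt(2))*(c - sqrt(2)/2)*(c + sqrt(2)/2)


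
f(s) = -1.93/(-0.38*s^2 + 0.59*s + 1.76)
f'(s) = -1.93*(0.76*s - 0.59)/(-0.38*s^2 + 0.59*s + 1.76)^2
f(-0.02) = -1.10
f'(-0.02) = 0.38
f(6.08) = 0.22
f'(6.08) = -0.10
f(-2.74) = 0.71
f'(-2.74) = 0.70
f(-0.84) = -1.94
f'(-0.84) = 2.39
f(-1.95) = 2.31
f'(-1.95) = 5.73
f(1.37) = -1.04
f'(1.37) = -0.25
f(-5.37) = 0.16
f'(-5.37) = 0.06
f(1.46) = -1.07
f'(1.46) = -0.31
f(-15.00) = 0.02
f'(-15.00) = 0.00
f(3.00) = -17.55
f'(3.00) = -269.56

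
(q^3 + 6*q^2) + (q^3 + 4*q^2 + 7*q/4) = 2*q^3 + 10*q^2 + 7*q/4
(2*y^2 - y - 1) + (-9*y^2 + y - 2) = -7*y^2 - 3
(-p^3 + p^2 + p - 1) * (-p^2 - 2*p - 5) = p^5 + p^4 + 2*p^3 - 6*p^2 - 3*p + 5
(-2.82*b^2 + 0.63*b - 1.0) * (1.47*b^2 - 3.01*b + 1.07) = -4.1454*b^4 + 9.4143*b^3 - 6.3837*b^2 + 3.6841*b - 1.07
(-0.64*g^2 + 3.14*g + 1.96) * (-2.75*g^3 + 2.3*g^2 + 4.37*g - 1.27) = 1.76*g^5 - 10.107*g^4 - 0.9648*g^3 + 19.0426*g^2 + 4.5774*g - 2.4892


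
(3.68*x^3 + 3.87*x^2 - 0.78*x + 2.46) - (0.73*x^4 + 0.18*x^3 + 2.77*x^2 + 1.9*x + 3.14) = -0.73*x^4 + 3.5*x^3 + 1.1*x^2 - 2.68*x - 0.68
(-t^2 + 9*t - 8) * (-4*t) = 4*t^3 - 36*t^2 + 32*t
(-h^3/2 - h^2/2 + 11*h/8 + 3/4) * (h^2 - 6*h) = -h^5/2 + 5*h^4/2 + 35*h^3/8 - 15*h^2/2 - 9*h/2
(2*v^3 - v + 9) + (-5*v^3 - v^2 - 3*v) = -3*v^3 - v^2 - 4*v + 9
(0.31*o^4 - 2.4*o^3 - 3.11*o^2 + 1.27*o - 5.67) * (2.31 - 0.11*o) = -0.0341*o^5 + 0.9801*o^4 - 5.2019*o^3 - 7.3238*o^2 + 3.5574*o - 13.0977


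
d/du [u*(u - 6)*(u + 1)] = 3*u^2 - 10*u - 6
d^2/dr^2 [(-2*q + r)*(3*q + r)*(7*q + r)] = 16*q + 6*r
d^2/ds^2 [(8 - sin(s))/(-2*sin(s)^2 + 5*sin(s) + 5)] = (4*sin(s)^5 - 118*sin(s)^4 + 292*sin(s)^3 - 353*sin(s)^2 - 315*sin(s) + 610)/(5*sin(s) + cos(2*s) + 4)^3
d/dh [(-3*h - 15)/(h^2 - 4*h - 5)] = 3*(-h^2 + 4*h + 2*(h - 2)*(h + 5) + 5)/(-h^2 + 4*h + 5)^2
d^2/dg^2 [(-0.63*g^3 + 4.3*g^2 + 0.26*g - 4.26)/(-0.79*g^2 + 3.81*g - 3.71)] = (-1.4210854715202e-14*g^4 - 11.6123199999999*g^3 + 38.1385379999999*g^2 - 20.332542*g - 27.015608)/(0.493039*g^6 - 7.133463*g^5 + 41.34939*g^4 - 122.306715*g^3 + 194.18511*g^2 - 157.323663*g + 51.064811)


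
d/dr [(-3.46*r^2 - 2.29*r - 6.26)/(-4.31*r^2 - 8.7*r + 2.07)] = (20.2321*r^2 - 68.2856*r - 59.2023)/(18.5761*r^4 + 74.994*r^3 + 57.8466*r^2 - 36.018*r + 4.2849)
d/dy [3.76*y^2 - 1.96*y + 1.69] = 7.52*y - 1.96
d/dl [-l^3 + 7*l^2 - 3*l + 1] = -3*l^2 + 14*l - 3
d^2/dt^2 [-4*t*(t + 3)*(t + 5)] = -24*t - 64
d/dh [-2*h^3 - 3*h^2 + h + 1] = -6*h^2 - 6*h + 1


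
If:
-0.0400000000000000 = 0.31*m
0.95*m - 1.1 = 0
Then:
No Solution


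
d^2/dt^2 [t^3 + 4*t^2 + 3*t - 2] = 6*t + 8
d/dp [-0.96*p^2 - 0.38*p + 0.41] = -1.92*p - 0.38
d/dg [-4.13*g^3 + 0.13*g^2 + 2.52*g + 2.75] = -12.39*g^2 + 0.26*g + 2.52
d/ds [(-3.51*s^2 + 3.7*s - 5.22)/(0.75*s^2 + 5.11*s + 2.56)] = (-20.7111*s^2 - 10.1412*s + 36.1462)/(0.5625*s^4 + 7.665*s^3 + 29.9521*s^2 + 26.1632*s + 6.5536)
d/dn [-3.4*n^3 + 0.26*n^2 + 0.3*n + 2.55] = -10.2*n^2 + 0.52*n + 0.3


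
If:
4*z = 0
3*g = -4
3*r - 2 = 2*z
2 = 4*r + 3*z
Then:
No Solution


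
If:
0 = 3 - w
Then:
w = 3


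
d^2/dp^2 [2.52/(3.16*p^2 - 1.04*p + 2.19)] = (-50.327424*p^2 + 16.563456*p + 2.52*(6.32*p - 1.04)*(12.64*p - 2.08) - 34.878816)/(3.16*p^2 - 1.04*p + 2.19)^3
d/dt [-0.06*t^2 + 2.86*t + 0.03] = 2.86 - 0.12*t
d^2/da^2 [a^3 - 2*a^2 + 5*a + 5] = 6*a - 4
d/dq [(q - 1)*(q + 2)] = 2*q + 1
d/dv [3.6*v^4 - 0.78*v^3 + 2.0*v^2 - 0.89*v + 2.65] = 14.4*v^3 - 2.34*v^2 + 4.0*v - 0.89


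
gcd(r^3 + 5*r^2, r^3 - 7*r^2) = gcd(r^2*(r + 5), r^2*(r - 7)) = r^2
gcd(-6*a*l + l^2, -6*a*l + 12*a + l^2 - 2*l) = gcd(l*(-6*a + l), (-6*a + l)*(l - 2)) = 6*a - l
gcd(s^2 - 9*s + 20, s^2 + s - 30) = s - 5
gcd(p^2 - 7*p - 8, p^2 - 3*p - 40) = p - 8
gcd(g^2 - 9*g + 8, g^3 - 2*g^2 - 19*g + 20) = g - 1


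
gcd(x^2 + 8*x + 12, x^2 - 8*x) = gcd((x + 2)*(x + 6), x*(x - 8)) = 1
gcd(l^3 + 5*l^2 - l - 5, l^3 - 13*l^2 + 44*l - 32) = l - 1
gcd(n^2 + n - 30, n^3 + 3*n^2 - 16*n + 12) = n + 6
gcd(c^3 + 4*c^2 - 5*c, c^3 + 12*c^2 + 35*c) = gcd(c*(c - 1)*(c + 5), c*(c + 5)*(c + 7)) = c^2 + 5*c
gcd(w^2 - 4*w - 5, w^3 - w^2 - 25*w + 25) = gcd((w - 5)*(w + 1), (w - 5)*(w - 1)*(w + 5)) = w - 5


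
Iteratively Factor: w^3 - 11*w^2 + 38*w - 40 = (w - 4)*(w^2 - 7*w + 10) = (w - 4)*(w - 2)*(w - 5)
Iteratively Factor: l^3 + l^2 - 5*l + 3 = (l + 3)*(l^2 - 2*l + 1) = (l - 1)*(l + 3)*(l - 1)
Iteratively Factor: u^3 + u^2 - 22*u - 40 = (u + 2)*(u^2 - u - 20) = (u - 5)*(u + 2)*(u + 4)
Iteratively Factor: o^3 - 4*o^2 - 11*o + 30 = (o + 3)*(o^2 - 7*o + 10) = (o - 5)*(o + 3)*(o - 2)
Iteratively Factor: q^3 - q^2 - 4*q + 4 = (q + 2)*(q^2 - 3*q + 2) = (q - 1)*(q + 2)*(q - 2)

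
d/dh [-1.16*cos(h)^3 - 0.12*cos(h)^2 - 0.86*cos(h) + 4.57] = (3.48*cos(h)^2 + 0.24*cos(h) + 0.86)*sin(h)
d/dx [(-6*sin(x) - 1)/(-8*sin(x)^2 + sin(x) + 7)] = (-16*sin(x) + 24*cos(2*x) - 65)*cos(x)/(-8*sin(x)^2 + sin(x) + 7)^2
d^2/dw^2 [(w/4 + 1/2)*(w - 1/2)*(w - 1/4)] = 3*w/2 + 5/8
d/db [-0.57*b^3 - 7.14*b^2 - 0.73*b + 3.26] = -1.71*b^2 - 14.28*b - 0.73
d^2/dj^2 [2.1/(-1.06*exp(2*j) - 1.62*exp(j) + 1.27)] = (-2.1*(2.12*exp(j) + 1.62)*(4.24*exp(j) + 3.24)*exp(j) + (8.904*exp(j) + 3.402)*(1.06*exp(2*j) + 1.62*exp(j) - 1.27))*exp(j)/(1.06*exp(2*j) + 1.62*exp(j) - 1.27)^3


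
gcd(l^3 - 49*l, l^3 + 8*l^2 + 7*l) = l^2 + 7*l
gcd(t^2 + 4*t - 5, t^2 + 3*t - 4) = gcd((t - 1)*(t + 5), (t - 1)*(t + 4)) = t - 1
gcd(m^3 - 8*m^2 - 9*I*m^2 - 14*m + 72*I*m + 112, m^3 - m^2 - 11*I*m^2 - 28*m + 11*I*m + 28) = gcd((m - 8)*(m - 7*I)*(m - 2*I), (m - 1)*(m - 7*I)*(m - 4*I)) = m - 7*I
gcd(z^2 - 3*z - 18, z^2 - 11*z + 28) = 1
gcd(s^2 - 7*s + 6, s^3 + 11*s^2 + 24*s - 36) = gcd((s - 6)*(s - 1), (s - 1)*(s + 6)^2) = s - 1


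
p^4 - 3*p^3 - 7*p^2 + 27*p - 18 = (p - 3)*(p - 2)*(p - 1)*(p + 3)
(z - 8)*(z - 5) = z^2 - 13*z + 40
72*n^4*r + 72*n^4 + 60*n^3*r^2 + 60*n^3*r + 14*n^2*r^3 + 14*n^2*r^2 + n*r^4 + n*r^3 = (2*n + r)*(6*n + r)^2*(n*r + n)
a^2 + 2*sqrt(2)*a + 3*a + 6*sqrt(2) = (a + 3)*(a + 2*sqrt(2))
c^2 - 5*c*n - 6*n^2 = (c - 6*n)*(c + n)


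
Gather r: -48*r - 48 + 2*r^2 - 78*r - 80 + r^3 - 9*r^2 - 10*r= r^3 - 7*r^2 - 136*r - 128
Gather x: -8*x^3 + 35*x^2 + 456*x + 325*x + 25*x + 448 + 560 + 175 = -8*x^3 + 35*x^2 + 806*x + 1183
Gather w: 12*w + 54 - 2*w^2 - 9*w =-2*w^2 + 3*w + 54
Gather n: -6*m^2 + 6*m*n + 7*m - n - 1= -6*m^2 + 7*m + n*(6*m - 1) - 1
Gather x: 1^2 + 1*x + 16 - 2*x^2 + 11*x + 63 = -2*x^2 + 12*x + 80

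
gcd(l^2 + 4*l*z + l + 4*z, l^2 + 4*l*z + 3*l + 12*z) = l + 4*z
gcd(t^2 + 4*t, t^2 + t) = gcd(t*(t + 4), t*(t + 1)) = t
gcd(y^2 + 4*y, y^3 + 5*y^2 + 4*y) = y^2 + 4*y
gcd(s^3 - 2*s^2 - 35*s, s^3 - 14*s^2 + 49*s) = s^2 - 7*s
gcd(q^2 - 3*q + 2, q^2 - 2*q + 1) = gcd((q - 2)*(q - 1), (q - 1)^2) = q - 1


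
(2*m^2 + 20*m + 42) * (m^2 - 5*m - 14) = 2*m^4 + 10*m^3 - 86*m^2 - 490*m - 588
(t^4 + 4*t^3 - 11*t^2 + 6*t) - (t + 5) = t^4 + 4*t^3 - 11*t^2 + 5*t - 5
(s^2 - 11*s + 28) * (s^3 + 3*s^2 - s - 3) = s^5 - 8*s^4 - 6*s^3 + 92*s^2 + 5*s - 84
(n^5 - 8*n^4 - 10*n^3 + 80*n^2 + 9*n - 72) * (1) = n^5 - 8*n^4 - 10*n^3 + 80*n^2 + 9*n - 72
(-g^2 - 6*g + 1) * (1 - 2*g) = 2*g^3 + 11*g^2 - 8*g + 1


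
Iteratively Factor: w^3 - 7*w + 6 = (w - 2)*(w^2 + 2*w - 3) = (w - 2)*(w + 3)*(w - 1)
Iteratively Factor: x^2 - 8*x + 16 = (x - 4)*(x - 4)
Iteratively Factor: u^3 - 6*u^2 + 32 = (u - 4)*(u^2 - 2*u - 8) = (u - 4)*(u + 2)*(u - 4)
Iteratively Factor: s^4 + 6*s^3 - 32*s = (s)*(s^3 + 6*s^2 - 32) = s*(s + 4)*(s^2 + 2*s - 8) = s*(s - 2)*(s + 4)*(s + 4)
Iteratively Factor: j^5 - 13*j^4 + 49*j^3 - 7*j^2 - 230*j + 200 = (j - 4)*(j^4 - 9*j^3 + 13*j^2 + 45*j - 50) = (j - 4)*(j + 2)*(j^3 - 11*j^2 + 35*j - 25) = (j - 4)*(j - 1)*(j + 2)*(j^2 - 10*j + 25) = (j - 5)*(j - 4)*(j - 1)*(j + 2)*(j - 5)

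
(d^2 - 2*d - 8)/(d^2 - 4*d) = (d + 2)/d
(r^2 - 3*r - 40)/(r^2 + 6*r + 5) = (r - 8)/(r + 1)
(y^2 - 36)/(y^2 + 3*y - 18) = (y - 6)/(y - 3)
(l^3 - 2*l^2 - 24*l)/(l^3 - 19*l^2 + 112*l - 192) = l*(l^2 - 2*l - 24)/(l^3 - 19*l^2 + 112*l - 192)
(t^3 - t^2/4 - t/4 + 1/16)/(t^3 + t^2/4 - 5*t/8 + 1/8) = (t + 1/2)/(t + 1)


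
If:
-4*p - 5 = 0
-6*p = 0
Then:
No Solution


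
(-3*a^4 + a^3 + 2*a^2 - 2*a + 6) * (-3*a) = 9*a^5 - 3*a^4 - 6*a^3 + 6*a^2 - 18*a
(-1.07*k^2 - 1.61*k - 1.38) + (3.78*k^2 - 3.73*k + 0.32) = 2.71*k^2 - 5.34*k - 1.06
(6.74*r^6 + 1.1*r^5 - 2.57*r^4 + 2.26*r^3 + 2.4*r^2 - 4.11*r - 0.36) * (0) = 0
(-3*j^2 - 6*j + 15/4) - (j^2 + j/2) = -4*j^2 - 13*j/2 + 15/4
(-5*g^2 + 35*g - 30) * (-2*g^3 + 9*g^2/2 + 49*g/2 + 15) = 10*g^5 - 185*g^4/2 + 95*g^3 + 1295*g^2/2 - 210*g - 450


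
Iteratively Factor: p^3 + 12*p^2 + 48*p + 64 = (p + 4)*(p^2 + 8*p + 16) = (p + 4)^2*(p + 4)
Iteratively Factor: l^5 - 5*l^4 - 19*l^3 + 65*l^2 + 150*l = (l - 5)*(l^4 - 19*l^2 - 30*l) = l*(l - 5)*(l^3 - 19*l - 30) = l*(l - 5)*(l + 2)*(l^2 - 2*l - 15) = l*(l - 5)^2*(l + 2)*(l + 3)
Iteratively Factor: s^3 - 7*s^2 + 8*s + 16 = (s - 4)*(s^2 - 3*s - 4) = (s - 4)*(s + 1)*(s - 4)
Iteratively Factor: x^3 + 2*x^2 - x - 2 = (x + 2)*(x^2 - 1) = (x + 1)*(x + 2)*(x - 1)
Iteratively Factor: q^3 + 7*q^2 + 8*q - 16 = (q + 4)*(q^2 + 3*q - 4) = (q + 4)^2*(q - 1)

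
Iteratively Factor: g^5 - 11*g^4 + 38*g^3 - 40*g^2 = (g - 4)*(g^4 - 7*g^3 + 10*g^2) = (g - 5)*(g - 4)*(g^3 - 2*g^2) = g*(g - 5)*(g - 4)*(g^2 - 2*g) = g^2*(g - 5)*(g - 4)*(g - 2)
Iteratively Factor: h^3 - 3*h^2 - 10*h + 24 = (h - 2)*(h^2 - h - 12) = (h - 2)*(h + 3)*(h - 4)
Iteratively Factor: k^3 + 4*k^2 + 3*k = (k + 1)*(k^2 + 3*k) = (k + 1)*(k + 3)*(k)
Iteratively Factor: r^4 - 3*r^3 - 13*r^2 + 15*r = (r)*(r^3 - 3*r^2 - 13*r + 15) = r*(r - 1)*(r^2 - 2*r - 15) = r*(r - 5)*(r - 1)*(r + 3)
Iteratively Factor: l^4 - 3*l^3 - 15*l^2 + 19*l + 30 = (l + 1)*(l^3 - 4*l^2 - 11*l + 30) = (l - 2)*(l + 1)*(l^2 - 2*l - 15) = (l - 5)*(l - 2)*(l + 1)*(l + 3)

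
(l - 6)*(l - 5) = l^2 - 11*l + 30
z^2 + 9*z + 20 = (z + 4)*(z + 5)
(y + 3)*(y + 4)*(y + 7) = y^3 + 14*y^2 + 61*y + 84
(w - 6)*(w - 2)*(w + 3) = w^3 - 5*w^2 - 12*w + 36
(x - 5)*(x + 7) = x^2 + 2*x - 35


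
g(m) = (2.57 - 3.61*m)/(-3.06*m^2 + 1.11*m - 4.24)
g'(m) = (2.57 - 3.61*m)*(6.12*m - 1.11)/(-3.06*m^2 + 1.11*m - 4.24)^2 - 3.61/(-3.06*m^2 + 1.11*m - 4.24)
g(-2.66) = -0.42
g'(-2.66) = -0.13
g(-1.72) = -0.58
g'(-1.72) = -0.20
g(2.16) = 0.32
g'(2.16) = -0.02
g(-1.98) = -0.53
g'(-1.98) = -0.18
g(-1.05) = -0.72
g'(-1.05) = -0.21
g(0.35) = -0.31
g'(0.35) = 0.93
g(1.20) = 0.24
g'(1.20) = 0.29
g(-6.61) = -0.18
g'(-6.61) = -0.03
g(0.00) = -0.61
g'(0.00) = 0.69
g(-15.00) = -0.08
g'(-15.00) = -0.01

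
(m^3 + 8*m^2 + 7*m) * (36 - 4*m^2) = -4*m^5 - 32*m^4 + 8*m^3 + 288*m^2 + 252*m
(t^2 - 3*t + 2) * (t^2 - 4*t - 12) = t^4 - 7*t^3 + 2*t^2 + 28*t - 24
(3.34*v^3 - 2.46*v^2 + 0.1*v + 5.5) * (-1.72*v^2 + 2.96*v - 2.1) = -5.7448*v^5 + 14.1176*v^4 - 14.4676*v^3 - 3.998*v^2 + 16.07*v - 11.55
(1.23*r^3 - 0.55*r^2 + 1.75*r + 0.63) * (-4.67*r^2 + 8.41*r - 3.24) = -5.7441*r^5 + 12.9128*r^4 - 16.7832*r^3 + 13.5574*r^2 - 0.3717*r - 2.0412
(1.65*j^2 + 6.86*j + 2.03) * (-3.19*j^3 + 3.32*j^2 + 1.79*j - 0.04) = -5.2635*j^5 - 16.4054*j^4 + 19.253*j^3 + 18.953*j^2 + 3.3593*j - 0.0812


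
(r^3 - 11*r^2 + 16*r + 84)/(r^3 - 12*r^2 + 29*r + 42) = (r + 2)/(r + 1)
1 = 1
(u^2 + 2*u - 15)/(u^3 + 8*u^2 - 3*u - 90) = 1/(u + 6)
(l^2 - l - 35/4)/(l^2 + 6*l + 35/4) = (2*l - 7)/(2*l + 7)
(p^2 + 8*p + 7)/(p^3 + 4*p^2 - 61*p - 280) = (p + 1)/(p^2 - 3*p - 40)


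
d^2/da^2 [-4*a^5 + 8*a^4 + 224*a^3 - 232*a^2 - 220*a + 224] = -80*a^3 + 96*a^2 + 1344*a - 464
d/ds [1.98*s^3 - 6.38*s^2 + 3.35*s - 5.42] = 5.94*s^2 - 12.76*s + 3.35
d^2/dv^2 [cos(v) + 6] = -cos(v)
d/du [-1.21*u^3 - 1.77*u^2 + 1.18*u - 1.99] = -3.63*u^2 - 3.54*u + 1.18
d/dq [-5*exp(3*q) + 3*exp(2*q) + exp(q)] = (-15*exp(2*q) + 6*exp(q) + 1)*exp(q)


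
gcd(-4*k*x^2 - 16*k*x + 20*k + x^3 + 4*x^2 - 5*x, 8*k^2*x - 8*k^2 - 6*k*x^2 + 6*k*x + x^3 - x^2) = -4*k*x + 4*k + x^2 - x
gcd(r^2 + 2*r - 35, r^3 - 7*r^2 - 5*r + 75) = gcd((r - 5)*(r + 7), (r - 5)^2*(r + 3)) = r - 5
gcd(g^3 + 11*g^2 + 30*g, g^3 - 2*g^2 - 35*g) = g^2 + 5*g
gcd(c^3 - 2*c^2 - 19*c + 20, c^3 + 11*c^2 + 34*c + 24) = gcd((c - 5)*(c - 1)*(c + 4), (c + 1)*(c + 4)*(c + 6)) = c + 4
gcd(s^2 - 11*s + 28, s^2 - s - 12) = s - 4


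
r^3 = r^3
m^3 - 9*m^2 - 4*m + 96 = (m - 8)*(m - 4)*(m + 3)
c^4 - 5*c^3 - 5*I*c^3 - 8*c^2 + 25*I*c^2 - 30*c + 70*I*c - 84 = (c - 7)*(c + 2)*(c - 6*I)*(c + I)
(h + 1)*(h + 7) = h^2 + 8*h + 7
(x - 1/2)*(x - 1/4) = x^2 - 3*x/4 + 1/8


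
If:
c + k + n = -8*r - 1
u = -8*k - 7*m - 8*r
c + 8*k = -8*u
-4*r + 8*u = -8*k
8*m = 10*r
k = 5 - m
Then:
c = 280/17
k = 345/34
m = -175/34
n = 181/34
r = -70/17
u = -415/34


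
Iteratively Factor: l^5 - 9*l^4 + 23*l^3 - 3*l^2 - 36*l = (l + 1)*(l^4 - 10*l^3 + 33*l^2 - 36*l) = (l - 3)*(l + 1)*(l^3 - 7*l^2 + 12*l) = (l - 4)*(l - 3)*(l + 1)*(l^2 - 3*l) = l*(l - 4)*(l - 3)*(l + 1)*(l - 3)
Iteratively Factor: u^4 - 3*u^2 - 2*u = (u)*(u^3 - 3*u - 2) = u*(u - 2)*(u^2 + 2*u + 1) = u*(u - 2)*(u + 1)*(u + 1)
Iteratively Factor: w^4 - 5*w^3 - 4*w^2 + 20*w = (w)*(w^3 - 5*w^2 - 4*w + 20) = w*(w - 2)*(w^2 - 3*w - 10) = w*(w - 5)*(w - 2)*(w + 2)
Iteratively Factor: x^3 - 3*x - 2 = (x + 1)*(x^2 - x - 2) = (x + 1)^2*(x - 2)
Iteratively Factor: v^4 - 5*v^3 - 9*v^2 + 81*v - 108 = (v + 4)*(v^3 - 9*v^2 + 27*v - 27) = (v - 3)*(v + 4)*(v^2 - 6*v + 9) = (v - 3)^2*(v + 4)*(v - 3)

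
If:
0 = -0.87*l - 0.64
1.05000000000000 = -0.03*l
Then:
No Solution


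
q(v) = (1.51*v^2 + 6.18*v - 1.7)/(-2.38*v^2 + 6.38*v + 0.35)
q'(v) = (3.02*v + 6.18)/(-2.38*v^2 + 6.38*v + 0.35) + (4.76*v - 6.38)*(1.51*v^2 + 6.18*v - 1.7)/(-2.38*v^2 + 6.38*v + 0.35)^2 = (24.3422*v^2 - 7.035*v + 13.009)/(5.6644*v^4 - 30.3688*v^3 + 39.0384*v^2 + 4.466*v + 0.1225)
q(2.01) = 4.73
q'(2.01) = 7.68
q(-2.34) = 0.29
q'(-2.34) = 0.21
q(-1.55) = 0.50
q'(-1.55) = 0.35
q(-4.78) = -0.04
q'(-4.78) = 0.08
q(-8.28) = -0.23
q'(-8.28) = 0.04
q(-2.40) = 0.27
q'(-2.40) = 0.21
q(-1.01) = 0.75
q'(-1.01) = 0.62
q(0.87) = 1.18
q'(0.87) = 1.51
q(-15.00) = -0.39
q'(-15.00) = 0.01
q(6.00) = -1.91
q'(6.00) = 0.38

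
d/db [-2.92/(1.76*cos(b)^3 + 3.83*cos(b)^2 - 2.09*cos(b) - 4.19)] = (-15.4176*cos(b)^2 - 22.3672*cos(b) + 6.1028)*sin(b)/(1.76*cos(b)^3 + 3.83*cos(b)^2 - 2.09*cos(b) - 4.19)^2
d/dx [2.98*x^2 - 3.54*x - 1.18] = 5.96*x - 3.54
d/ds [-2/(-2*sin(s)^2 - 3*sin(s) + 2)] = -2*(4*sin(s) + 3)*cos(s)/(2*sin(s)^2 + 3*sin(s) - 2)^2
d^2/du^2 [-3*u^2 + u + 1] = -6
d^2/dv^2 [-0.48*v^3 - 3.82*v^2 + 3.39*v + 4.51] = -2.88*v - 7.64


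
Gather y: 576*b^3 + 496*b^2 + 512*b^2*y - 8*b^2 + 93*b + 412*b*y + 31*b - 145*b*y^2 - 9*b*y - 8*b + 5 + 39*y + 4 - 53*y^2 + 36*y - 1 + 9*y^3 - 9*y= 576*b^3 + 488*b^2 + 116*b + 9*y^3 + y^2*(-145*b - 53) + y*(512*b^2 + 403*b + 66) + 8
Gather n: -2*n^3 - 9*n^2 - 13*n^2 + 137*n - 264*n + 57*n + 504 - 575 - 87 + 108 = -2*n^3 - 22*n^2 - 70*n - 50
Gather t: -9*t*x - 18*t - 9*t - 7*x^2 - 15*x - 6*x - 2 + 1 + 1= t*(-9*x - 27) - 7*x^2 - 21*x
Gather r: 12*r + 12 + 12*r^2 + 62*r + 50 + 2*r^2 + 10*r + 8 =14*r^2 + 84*r + 70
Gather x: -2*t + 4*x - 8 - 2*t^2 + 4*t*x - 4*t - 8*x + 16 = -2*t^2 - 6*t + x*(4*t - 4) + 8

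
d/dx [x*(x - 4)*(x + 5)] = 3*x^2 + 2*x - 20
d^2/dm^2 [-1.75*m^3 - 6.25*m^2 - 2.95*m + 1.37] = -10.5*m - 12.5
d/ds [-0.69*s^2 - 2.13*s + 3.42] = -1.38*s - 2.13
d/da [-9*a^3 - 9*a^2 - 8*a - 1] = -27*a^2 - 18*a - 8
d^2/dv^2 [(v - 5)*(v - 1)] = 2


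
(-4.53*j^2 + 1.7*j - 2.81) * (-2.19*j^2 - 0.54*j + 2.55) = 9.9207*j^4 - 1.2768*j^3 - 6.3156*j^2 + 5.8524*j - 7.1655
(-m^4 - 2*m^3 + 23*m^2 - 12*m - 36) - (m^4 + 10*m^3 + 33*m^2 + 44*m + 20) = -2*m^4 - 12*m^3 - 10*m^2 - 56*m - 56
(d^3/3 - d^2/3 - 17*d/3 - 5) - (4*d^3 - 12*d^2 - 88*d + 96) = -11*d^3/3 + 35*d^2/3 + 247*d/3 - 101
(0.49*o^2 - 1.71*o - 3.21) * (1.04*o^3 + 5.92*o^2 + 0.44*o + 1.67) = 0.5096*o^5 + 1.1224*o^4 - 13.246*o^3 - 18.9373*o^2 - 4.2681*o - 5.3607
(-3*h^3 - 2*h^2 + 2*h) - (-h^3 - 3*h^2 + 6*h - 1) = -2*h^3 + h^2 - 4*h + 1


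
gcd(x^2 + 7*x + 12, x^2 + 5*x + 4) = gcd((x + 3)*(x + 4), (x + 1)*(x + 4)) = x + 4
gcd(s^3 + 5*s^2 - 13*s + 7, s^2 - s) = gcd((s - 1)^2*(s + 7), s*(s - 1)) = s - 1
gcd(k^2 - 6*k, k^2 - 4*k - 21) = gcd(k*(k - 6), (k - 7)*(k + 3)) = 1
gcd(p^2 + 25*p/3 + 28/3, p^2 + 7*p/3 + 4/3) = p + 4/3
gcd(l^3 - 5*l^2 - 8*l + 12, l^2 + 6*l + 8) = l + 2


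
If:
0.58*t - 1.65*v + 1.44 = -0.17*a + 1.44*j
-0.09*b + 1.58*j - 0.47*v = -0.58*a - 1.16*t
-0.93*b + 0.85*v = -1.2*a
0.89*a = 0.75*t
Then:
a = 0.849237344178971*v - 0.567913554114598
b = 2.00976861614491*v - 0.732791682728514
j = 0.661513004830031 - 0.639672149585182*v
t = 1.00776164842571*v - 0.67392408421599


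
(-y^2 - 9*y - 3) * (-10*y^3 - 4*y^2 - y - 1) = 10*y^5 + 94*y^4 + 67*y^3 + 22*y^2 + 12*y + 3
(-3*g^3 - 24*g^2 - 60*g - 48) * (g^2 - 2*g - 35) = -3*g^5 - 18*g^4 + 93*g^3 + 912*g^2 + 2196*g + 1680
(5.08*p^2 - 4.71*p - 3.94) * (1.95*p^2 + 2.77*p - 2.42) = 9.906*p^4 + 4.8871*p^3 - 33.0233*p^2 + 0.484399999999999*p + 9.5348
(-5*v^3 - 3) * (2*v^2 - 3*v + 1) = -10*v^5 + 15*v^4 - 5*v^3 - 6*v^2 + 9*v - 3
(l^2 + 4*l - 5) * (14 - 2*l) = -2*l^3 + 6*l^2 + 66*l - 70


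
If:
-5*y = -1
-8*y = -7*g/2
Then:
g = 16/35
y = 1/5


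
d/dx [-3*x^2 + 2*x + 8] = 2 - 6*x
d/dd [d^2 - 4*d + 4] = 2*d - 4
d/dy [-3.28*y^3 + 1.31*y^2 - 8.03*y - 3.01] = -9.84*y^2 + 2.62*y - 8.03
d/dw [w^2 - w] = 2*w - 1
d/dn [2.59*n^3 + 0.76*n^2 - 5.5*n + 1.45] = 7.77*n^2 + 1.52*n - 5.5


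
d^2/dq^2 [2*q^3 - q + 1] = 12*q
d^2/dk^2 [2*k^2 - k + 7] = 4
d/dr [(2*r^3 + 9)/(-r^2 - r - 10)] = (-6*r^2*(r^2 + r + 10) + (2*r + 1)*(2*r^3 + 9))/(r^2 + r + 10)^2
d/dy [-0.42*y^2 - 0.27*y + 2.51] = -0.84*y - 0.27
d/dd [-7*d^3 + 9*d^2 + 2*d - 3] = -21*d^2 + 18*d + 2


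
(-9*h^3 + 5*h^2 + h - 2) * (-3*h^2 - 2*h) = 27*h^5 + 3*h^4 - 13*h^3 + 4*h^2 + 4*h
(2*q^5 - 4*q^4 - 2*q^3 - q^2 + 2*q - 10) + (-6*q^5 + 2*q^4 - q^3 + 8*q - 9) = -4*q^5 - 2*q^4 - 3*q^3 - q^2 + 10*q - 19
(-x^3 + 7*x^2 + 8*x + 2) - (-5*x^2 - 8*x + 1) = -x^3 + 12*x^2 + 16*x + 1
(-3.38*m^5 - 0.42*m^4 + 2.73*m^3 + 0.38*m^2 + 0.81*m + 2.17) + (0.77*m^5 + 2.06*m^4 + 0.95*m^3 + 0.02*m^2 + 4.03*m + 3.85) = -2.61*m^5 + 1.64*m^4 + 3.68*m^3 + 0.4*m^2 + 4.84*m + 6.02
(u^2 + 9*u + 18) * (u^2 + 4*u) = u^4 + 13*u^3 + 54*u^2 + 72*u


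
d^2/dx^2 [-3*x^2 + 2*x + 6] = -6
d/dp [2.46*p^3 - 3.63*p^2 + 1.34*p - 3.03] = 7.38*p^2 - 7.26*p + 1.34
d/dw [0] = 0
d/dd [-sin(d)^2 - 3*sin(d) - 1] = -(2*sin(d) + 3)*cos(d)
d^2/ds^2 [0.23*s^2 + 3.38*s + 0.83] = 0.460000000000000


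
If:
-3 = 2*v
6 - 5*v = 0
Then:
No Solution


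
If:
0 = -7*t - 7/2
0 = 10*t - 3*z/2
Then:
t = -1/2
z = -10/3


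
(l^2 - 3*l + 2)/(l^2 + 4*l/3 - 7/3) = 3*(l - 2)/(3*l + 7)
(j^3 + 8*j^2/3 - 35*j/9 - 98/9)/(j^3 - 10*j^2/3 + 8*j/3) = (9*j^2 + 42*j + 49)/(3*j*(3*j - 4))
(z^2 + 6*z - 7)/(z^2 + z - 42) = (z - 1)/(z - 6)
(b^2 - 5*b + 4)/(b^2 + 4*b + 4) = (b^2 - 5*b + 4)/(b^2 + 4*b + 4)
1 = 1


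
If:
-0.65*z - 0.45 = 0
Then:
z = -0.69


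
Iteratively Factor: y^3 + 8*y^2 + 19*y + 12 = (y + 4)*(y^2 + 4*y + 3) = (y + 3)*(y + 4)*(y + 1)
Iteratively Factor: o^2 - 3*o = (o - 3)*(o)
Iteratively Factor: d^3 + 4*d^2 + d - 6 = (d + 3)*(d^2 + d - 2) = (d + 2)*(d + 3)*(d - 1)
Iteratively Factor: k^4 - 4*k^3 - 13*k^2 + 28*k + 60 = (k - 3)*(k^3 - k^2 - 16*k - 20) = (k - 5)*(k - 3)*(k^2 + 4*k + 4) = (k - 5)*(k - 3)*(k + 2)*(k + 2)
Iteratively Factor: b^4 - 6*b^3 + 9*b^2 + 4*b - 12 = (b - 3)*(b^3 - 3*b^2 + 4) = (b - 3)*(b - 2)*(b^2 - b - 2) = (b - 3)*(b - 2)^2*(b + 1)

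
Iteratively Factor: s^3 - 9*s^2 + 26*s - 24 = (s - 3)*(s^2 - 6*s + 8) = (s - 3)*(s - 2)*(s - 4)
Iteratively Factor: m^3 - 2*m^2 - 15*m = (m - 5)*(m^2 + 3*m) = m*(m - 5)*(m + 3)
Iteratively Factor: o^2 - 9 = (o + 3)*(o - 3)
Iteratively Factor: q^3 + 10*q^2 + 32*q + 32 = (q + 2)*(q^2 + 8*q + 16) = (q + 2)*(q + 4)*(q + 4)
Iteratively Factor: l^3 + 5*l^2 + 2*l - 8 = (l + 2)*(l^2 + 3*l - 4) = (l - 1)*(l + 2)*(l + 4)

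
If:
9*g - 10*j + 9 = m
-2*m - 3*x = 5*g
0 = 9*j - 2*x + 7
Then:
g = 13*x/207 - 302/207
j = 2*x/9 - 7/9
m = 755/207 - 343*x/207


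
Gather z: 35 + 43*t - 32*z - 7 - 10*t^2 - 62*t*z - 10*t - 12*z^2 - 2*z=-10*t^2 + 33*t - 12*z^2 + z*(-62*t - 34) + 28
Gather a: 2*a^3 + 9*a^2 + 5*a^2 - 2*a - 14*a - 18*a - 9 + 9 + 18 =2*a^3 + 14*a^2 - 34*a + 18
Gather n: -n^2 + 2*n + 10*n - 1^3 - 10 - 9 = -n^2 + 12*n - 20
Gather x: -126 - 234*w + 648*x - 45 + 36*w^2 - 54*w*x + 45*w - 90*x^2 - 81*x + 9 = 36*w^2 - 189*w - 90*x^2 + x*(567 - 54*w) - 162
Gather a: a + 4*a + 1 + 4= 5*a + 5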